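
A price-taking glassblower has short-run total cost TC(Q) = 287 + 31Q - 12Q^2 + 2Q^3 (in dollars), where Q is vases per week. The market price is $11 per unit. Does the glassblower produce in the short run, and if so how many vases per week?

Shut down

Variable cost is VC = 31Q - 12Q^2 + 2Q^3, so AVC = VC/Q = 31 - 12Q + 2Q^2 and MC = dTC/dQ = 31 - 24Q + 6Q^2.
AVC is minimized where dAVC/dQ = -12 + 4Q = 0, at Q = 3; min AVC = 31 - 12·3 + 2·3^2 = $13.
With P < min AVC ($11 < $13), every unit sold adds to the loss.
The firm minimizes its loss by shutting down and losing only its fixed cost of $287.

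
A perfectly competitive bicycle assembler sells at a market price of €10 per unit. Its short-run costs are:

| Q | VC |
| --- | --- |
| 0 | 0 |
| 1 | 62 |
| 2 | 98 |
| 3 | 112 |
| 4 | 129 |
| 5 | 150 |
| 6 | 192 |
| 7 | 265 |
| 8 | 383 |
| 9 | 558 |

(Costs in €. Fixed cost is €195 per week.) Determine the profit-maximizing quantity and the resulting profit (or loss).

Q = 0 (shut down); profit = -€195

Profit at each row (π = 10Q − TC): Q=0: -195; Q=1: -247; Q=2: -273; Q=3: -277; Q=4: -284; Q=5: -295; Q=6: -327; Q=7: -390; Q=8: -498; Q=9: -663.
Profit is highest at Q = 0. Equivalently, the lowest AVC in the table is 150/5 ≈ €30 at Q = 5, and P = €10 falls below it — price never covers variable cost, so the firm shuts down and loses only its fixed cost.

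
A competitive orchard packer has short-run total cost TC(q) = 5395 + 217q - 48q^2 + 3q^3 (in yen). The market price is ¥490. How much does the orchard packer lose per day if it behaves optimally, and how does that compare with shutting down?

AVC = 217 - 48q + 3q^2; min AVC = ¥25 at q = 8. Since P = ¥490 ≥ min AVC, the firm produces.
MC = 217 - 96q + 9q^2. Setting P = MC and taking the root on the rising branch gives q* = 13.
TR = 490·13 = 6370. TC = 5395 + 1300 = 6695. Profit = 6370 − 6695 = -¥325.
Shutting down would mean losing the fixed cost of ¥5395, so operating at a loss of ¥325 is better by ¥5070.

Profit = -¥325 at q = 13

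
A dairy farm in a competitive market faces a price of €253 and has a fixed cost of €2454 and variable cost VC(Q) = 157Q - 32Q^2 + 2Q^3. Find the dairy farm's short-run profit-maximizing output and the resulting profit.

Profit = -€150 at Q = 12

AVC = 157 - 32Q + 2Q^2; min AVC = €29 at Q = 8. Since P = €253 ≥ min AVC, the firm produces.
With MC = 157 - 64Q + 6Q^2, P = MC on the upward-sloping part at Q* = 12.
TR = 253·12 = 3036. TC = 2454 + 732 = 3186. Profit = 3036 − 3186 = -€150.
By producing, the firm covers all variable cost plus €2304 of fixed cost; shutting down would lose the full €2454.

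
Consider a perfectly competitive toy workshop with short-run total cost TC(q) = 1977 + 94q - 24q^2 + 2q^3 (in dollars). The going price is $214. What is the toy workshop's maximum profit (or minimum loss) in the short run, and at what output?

Profit = -$377 at q = 10

AVC = 94 - 24q + 2q^2; min AVC = $22 at q = 6. Since P = $214 ≥ min AVC, the firm produces.
MC = 94 - 48q + 6q^2. Setting P = MC and taking the root on the rising branch gives q* = 10.
TR = 214·10 = 2140. TC = 1977 + 540 = 2517. Profit = 2140 − 2517 = -$377.
Shutting down would mean losing the fixed cost of $1977, so operating at a loss of $377 is better by $1600.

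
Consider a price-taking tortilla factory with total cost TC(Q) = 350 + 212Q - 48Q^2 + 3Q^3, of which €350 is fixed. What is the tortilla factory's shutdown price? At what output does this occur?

€20 per unit, at Q = 8

The shutdown price is the minimum of AVC. VC = 212Q - 48Q^2 + 3Q^3, so AVC = 212 - 48Q + 3Q^2.
dAVC/dQ = -48 + 6Q = 0 gives Q = 8. min AVC = 212 - 48·8 + 3·8^2 = 20.
For P < €20 the firm produces nothing.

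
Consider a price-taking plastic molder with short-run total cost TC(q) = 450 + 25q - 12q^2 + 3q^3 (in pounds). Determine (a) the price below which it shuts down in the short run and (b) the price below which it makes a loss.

Shutdown price = £13; break-even price = £130

Shutdown price = min AVC. AVC = 25 - 12q + 3q^2, with vertex at q = 2 and minimum £13.
ATC = 450/q + 25 - 12q + 3q^2. Setting dATC/dq = −450/q^2 − 12 + 6q = 0 gives q = 5 (since 6·5^3 − 12·5^2 = 450).
min ATC = 450/5 + 25 − 12·5 + 3·5^2 = £130. That is the break-even price.
Between these two prices the firm operates at a loss; above £130 it earns a profit.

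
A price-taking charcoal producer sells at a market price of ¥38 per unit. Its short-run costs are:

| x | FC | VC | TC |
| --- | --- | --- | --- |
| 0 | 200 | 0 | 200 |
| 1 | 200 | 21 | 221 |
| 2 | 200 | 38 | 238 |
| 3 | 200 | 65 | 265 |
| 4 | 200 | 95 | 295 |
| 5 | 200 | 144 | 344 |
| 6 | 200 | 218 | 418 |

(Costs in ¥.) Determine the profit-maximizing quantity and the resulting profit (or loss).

x = 4; profit = -¥143

Compute π = P·x − TC at each output: x=0: -200; x=1: -183; x=2: -162; x=3: -151; x=4: -143; x=5: -154; x=6: -190.
Profit is maximized at x = 4. AVC there is 95/4 = ¥23.75 ≤ P, so producing beats shutting down (which would give -¥200).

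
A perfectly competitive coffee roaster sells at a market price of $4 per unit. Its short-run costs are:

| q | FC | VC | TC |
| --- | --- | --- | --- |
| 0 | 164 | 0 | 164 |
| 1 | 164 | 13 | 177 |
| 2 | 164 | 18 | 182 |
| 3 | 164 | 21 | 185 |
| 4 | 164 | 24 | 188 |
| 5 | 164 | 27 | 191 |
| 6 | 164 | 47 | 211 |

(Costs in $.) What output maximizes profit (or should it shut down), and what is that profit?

q = 0 (shut down); profit = -$164

Compute π = P·q − TC at each output: q=0: -164; q=1: -173; q=2: -174; q=3: -173; q=4: -172; q=5: -171; q=6: -187.
Profit is highest at q = 0. Equivalently, the lowest AVC in the table is 27/5 ≈ $5.40 at q = 5, and P = $4 falls below it — price never covers variable cost, so the firm shuts down and loses only its fixed cost.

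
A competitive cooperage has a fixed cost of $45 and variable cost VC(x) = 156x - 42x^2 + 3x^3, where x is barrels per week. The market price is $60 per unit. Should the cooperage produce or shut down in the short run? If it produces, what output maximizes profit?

Variable cost is VC = 156x - 42x^2 + 3x^3, so AVC = VC/x = 156 - 42x + 3x^2 and MC = dTC/dx = 156 - 84x + 9x^2.
The AVC parabola has its vertex at x = 42/6 = 7, where AVC = 156 - 42·7 + 3·7^2 = $9.
Because $60 ≥ $9, revenue can cover variable cost; the firm operates.
P = MC gives 96 - 84x + 9x^2 = 0, with roots 4/3 and 8. Take the larger (rising MC): x* = 8.
Check: AVC at x = 8 is $12 ≤ P, so revenue covers variable cost.
Profit = P·x − TC = 60·8 − 141 = $339.

Produce at x = 8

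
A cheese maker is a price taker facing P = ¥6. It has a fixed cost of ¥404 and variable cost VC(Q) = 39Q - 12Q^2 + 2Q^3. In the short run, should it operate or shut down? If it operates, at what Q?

Strip out fixed cost: VC = 39Q - 12Q^2 + 2Q^3. Then AVC = 39 - 12Q + 2Q^2 and MC = 39 - 24Q + 6Q^2.
AVC hits its minimum where MC = AVC, at Q = 3, giving min AVC = 39 - 12·3 + 2·3^2 = ¥21.
P = ¥6 lies below min AVC = ¥21; no output level covers variable cost.
Best response: produce nothing and absorb the ¥404 fixed cost.

Shut down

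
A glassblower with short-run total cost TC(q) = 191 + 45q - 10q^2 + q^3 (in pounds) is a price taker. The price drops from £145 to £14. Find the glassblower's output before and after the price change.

MC = 45 - 20q + 3q^2; the shutdown threshold is min AVC = £20 (at q = 5).
With P = £145 above the shutdown price, P = MC gives q = 10.
At P = £14 < min AVC = £20, price no longer covers variable cost at any output, so the firm shuts down: q = 0.

Output falls from 10 to 0 (the firm shuts down)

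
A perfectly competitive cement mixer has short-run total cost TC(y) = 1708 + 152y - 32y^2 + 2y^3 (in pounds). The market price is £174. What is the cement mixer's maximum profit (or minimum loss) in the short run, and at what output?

AVC = 152 - 32y + 2y^2; min AVC = £24 at y = 8. Since P = £174 ≥ min AVC, the firm produces.
MC = 152 - 64y + 6y^2. Setting P = MC and taking the root on the rising branch gives y* = 11.
TR = 174·11 = 1914. TC = 1708 + 462 = 2170. Profit = 1914 − 2170 = -£256.
By producing, the firm covers all variable cost plus £1452 of fixed cost; shutting down would lose the full £1708.

Profit = -£256 at y = 11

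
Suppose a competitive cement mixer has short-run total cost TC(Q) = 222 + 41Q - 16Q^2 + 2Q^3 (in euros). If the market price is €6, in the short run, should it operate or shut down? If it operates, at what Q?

Shut down

From TC, MC = TC'(Q) = 41 - 32Q + 6Q^2 and AVC = VC/Q = 41 - 16Q + 2Q^2.
AVC hits its minimum where MC = AVC, at Q = 4, giving min AVC = 41 - 16·4 + 2·4^2 = €9.
With P < min AVC (€6 < €9), every unit sold adds to the loss.
The firm minimizes its loss by shutting down and losing only its fixed cost of €222.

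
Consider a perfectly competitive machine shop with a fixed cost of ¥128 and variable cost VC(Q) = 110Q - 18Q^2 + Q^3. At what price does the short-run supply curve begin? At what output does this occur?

¥29 per unit, at Q = 9

The firm shuts down when price falls below the minimum of average variable cost. AVC = VC/Q = 110 - 18Q + Q^2.
dAVC/dQ = -18 + 2Q = 0 gives Q = 9. min AVC = 110 - 18·9 + 9^2 = 29.
For P < ¥29 the firm produces nothing.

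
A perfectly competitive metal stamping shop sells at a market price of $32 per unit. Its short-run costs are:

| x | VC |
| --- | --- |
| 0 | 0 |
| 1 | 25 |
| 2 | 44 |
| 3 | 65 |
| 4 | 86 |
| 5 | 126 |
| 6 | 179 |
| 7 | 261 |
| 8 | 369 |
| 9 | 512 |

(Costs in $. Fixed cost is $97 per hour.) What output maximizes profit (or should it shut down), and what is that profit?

Profit at each row (π = 32x − TC): x=0: -97; x=1: -90; x=2: -77; x=3: -66; x=4: -55; x=5: -63; x=6: -84; x=7: -134; x=8: -210; x=9: -321.
Profit is maximized at x = 4. AVC there is 86/4 = $21.50 ≤ P, so producing beats shutting down (which would give -$97).

x = 4; profit = -$55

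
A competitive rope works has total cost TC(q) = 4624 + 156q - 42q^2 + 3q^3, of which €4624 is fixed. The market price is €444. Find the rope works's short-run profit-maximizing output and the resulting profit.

Profit = -€304 at q = 12

AVC = 156 - 42q + 3q^2 has its minimum €9 at q = 7; price €444 clears that bar, so the firm operates.
MC = 156 - 84q + 9q^2. Setting P = MC and taking the root on the rising branch gives q* = 12.
TR = 444·12 = 5328. TC = 4624 + 1008 = 5632. Profit = 5328 − 5632 = -€304.
That loss of €304 beats the €4624 the firm would lose by shutting down; producing recovers €4320 of fixed cost.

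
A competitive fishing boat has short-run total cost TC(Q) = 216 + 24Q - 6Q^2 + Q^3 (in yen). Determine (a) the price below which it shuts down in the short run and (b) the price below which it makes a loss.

Shutdown price = ¥15; break-even price = ¥60

Shutdown price = min AVC. AVC = 24 - 6Q + Q^2, with vertex at Q = 3 and minimum ¥15.
ATC = 216/Q + 24 - 6Q + Q^2. Setting dATC/dQ = −216/Q^2 − 6 + 2Q = 0 gives Q = 6 (since 2·6^3 − 6·6^2 = 216).
min ATC = 216/6 + 24 − 6·6 + 6^2 = ¥60. That is the break-even price.
Between these two prices the firm operates at a loss; above ¥60 it earns a profit.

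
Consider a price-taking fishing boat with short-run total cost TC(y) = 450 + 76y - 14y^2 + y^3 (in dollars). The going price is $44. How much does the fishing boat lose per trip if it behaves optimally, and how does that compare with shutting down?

Profit = -$322 at y = 8

AVC = 76 - 14y + y^2 has its minimum $27 at y = 7; price $44 clears that bar, so the firm operates.
With MC = 76 - 28y + 3y^2, P = MC on the upward-sloping part at y* = 8.
TR = 44·8 = 352. TC = 450 + 224 = 674. Profit = 352 − 674 = -$322.
By producing, the firm covers all variable cost plus $128 of fixed cost; shutting down would lose the full $450.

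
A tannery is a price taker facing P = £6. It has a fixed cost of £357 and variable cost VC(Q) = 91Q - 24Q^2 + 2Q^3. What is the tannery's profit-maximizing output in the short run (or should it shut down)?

From TC, MC = TC'(Q) = 91 - 48Q + 6Q^2 and AVC = VC/Q = 91 - 24Q + 2Q^2.
AVC is minimized where dAVC/dQ = -24 + 4Q = 0, at Q = 6; min AVC = 91 - 24·6 + 2·6^2 = £19.
Since P = £6 < min AVC = £19, price fails to cover variable cost at any output.
Shutting down limits the loss to fixed cost, £357.

Shut down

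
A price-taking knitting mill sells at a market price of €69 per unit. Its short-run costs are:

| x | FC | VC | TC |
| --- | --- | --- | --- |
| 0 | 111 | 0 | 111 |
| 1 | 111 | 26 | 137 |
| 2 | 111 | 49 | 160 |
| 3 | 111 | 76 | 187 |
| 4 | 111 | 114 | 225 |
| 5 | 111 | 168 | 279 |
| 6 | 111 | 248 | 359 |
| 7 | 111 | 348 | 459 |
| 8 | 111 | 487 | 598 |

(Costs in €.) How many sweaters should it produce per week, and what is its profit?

x = 5; profit = €66

Tabulate TR − TC: x=0: -111; x=1: -68; x=2: -22; x=3: 20; x=4: 51; x=5: 66; x=6: 55; x=7: 24; x=8: -46.
Profit is maximized at x = 5. AVC there is 168/5 = €33.60 ≤ P, so producing beats shutting down (which would give -€111).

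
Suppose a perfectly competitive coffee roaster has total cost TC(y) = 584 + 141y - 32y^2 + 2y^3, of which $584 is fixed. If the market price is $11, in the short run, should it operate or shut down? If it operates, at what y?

Strip out fixed cost: VC = 141y - 32y^2 + 2y^3. Then AVC = 141 - 32y + 2y^2 and MC = 141 - 64y + 6y^2.
AVC is minimized where dAVC/dy = -32 + 4y = 0, at y = 8; min AVC = 141 - 32·8 + 2·8^2 = $13.
Since P = $11 < min AVC = $13, price fails to cover variable cost at any output.
Shutting down limits the loss to fixed cost, $584.

Shut down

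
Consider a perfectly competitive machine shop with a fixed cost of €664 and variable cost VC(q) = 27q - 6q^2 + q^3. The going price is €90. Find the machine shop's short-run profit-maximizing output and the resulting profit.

Profit = -€272 at q = 7

AVC = 27 - 6q + q^2 has its minimum €18 at q = 3; price €90 clears that bar, so the firm operates.
With MC = 27 - 12q + 3q^2, P = MC on the upward-sloping part at q* = 7.
TR = 90·7 = 630. TC = 664 + 238 = 902. Profit = 630 − 902 = -€272.
By producing, the firm covers all variable cost plus €392 of fixed cost; shutting down would lose the full €664.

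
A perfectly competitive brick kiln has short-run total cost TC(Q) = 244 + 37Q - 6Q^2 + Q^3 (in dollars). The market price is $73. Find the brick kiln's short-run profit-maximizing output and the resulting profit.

Profit = -$28 at Q = 6

AVC = 37 - 6Q + Q^2; min AVC = $28 at Q = 3. Since P = $73 ≥ min AVC, the firm produces.
With MC = 37 - 12Q + 3Q^2, P = MC on the upward-sloping part at Q* = 6.
TR = 73·6 = 438. TC = 244 + 222 = 466. Profit = 438 − 466 = -$28.
That loss of $28 beats the $244 the firm would lose by shutting down; producing recovers $216 of fixed cost.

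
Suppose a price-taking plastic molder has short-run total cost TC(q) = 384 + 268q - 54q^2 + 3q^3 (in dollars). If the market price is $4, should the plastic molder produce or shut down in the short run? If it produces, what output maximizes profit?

Shut down

Strip out fixed cost: VC = 268q - 54q^2 + 3q^3. Then AVC = 268 - 54q + 3q^2 and MC = 268 - 108q + 9q^2.
AVC hits its minimum where MC = AVC, at q = 9, giving min AVC = 268 - 54·9 + 3·9^2 = $25.
Since P = $4 < min AVC = $25, price fails to cover variable cost at any output.
The firm minimizes its loss by shutting down and losing only its fixed cost of $384.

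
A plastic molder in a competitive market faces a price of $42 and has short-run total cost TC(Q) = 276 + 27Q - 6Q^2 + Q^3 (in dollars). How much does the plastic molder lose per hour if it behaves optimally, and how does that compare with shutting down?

Profit = -$176 at Q = 5

AVC = 27 - 6Q + Q^2 has its minimum $18 at Q = 3; price $42 clears that bar, so the firm operates.
With MC = 27 - 12Q + 3Q^2, P = MC on the upward-sloping part at Q* = 5.
TR = 42·5 = 210. TC = 276 + 110 = 386. Profit = 210 − 386 = -$176.
Shutting down would mean losing the fixed cost of $276, so operating at a loss of $176 is better by $100.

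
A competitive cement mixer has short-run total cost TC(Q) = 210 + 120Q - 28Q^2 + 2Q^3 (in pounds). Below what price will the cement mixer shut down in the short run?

£22 per unit

The firm shuts down when price falls below the minimum of average variable cost. AVC = VC/Q = 120 - 28Q + 2Q^2.
dAVC/dQ = -28 + 4Q = 0 gives Q = 7. min AVC = 120 - 28·7 + 2·7^2 = 22.
For P < £22 the firm produces nothing.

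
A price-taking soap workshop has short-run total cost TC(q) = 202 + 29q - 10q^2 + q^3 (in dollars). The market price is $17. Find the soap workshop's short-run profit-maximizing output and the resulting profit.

Profit = -$130 at q = 6

AVC = 29 - 10q + q^2; min AVC = $4 at q = 5. Since P = $17 ≥ min AVC, the firm produces.
With MC = 29 - 20q + 3q^2, P = MC on the upward-sloping part at q* = 6.
TR = 17·6 = 102. TC = 202 + 30 = 232. Profit = 102 − 232 = -$130.
Shutting down would mean losing the fixed cost of $202, so operating at a loss of $130 is better by $72.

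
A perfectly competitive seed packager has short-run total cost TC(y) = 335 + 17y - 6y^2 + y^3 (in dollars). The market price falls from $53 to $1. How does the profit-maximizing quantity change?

Output falls from 6 to 0 (the firm shuts down)

AVC = 17 - 6y + y^2, minimized at y = 3 where min AVC = $8. MC = 17 - 12y + 3y^2.
At P = $53 ≥ min AVC, set P = MC on the rising branch: y = 6.
At P = $1 < min AVC = $8, price no longer covers variable cost at any output, so the firm shuts down: y = 0.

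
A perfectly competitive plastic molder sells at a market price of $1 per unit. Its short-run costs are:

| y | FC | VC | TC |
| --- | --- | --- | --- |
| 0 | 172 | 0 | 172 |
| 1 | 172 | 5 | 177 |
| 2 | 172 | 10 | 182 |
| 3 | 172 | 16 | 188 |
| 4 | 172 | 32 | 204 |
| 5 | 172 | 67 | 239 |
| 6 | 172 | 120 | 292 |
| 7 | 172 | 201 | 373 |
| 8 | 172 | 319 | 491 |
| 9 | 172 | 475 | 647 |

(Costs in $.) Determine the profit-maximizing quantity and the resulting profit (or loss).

Compute π = P·y − TC at each output: y=0: -172; y=1: -176; y=2: -180; y=3: -185; y=4: -200; y=5: -234; y=6: -286; y=7: -366; y=8: -483; y=9: -638.
Profit is highest at y = 0. Equivalently, the lowest AVC in the table is 5/1 ≈ $5 at y = 1, and P = $1 falls below it — price never covers variable cost, so the firm shuts down and loses only its fixed cost.

y = 0 (shut down); profit = -$172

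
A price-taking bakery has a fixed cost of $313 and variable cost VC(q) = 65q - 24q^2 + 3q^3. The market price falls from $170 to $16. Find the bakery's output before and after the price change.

Output falls from 7 to 0 (the firm shuts down)

MC = 65 - 48q + 9q^2; the shutdown threshold is min AVC = $17 (at q = 4).
With P = $170 above the shutdown price, P = MC gives q = 7.
At P = $16 < min AVC = $17, price no longer covers variable cost at any output, so the firm shuts down: q = 0.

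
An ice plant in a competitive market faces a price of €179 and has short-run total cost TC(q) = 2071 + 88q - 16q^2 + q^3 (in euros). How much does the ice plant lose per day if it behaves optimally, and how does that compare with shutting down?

Profit = -€381 at q = 13

AVC = 88 - 16q + q^2; min AVC = €24 at q = 8. Since P = €179 ≥ min AVC, the firm produces.
With MC = 88 - 32q + 3q^2, P = MC on the upward-sloping part at q* = 13.
TR = 179·13 = 2327. TC = 2071 + 637 = 2708. Profit = 2327 − 2708 = -€381.
By producing, the firm covers all variable cost plus €1690 of fixed cost; shutting down would lose the full €2071.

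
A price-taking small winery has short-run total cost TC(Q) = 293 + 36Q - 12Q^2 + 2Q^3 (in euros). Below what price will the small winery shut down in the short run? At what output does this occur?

€18 per unit, at Q = 3

Short-run supply begins at min AVC. From VC = 36Q - 12Q^2 + 2Q^3, AVC = 36 - 12Q + 2Q^2.
dAVC/dQ = -12 + 4Q = 0 gives Q = 3. min AVC = 36 - 12·3 + 2·3^2 = 18.
The firm shuts down for any P below €18.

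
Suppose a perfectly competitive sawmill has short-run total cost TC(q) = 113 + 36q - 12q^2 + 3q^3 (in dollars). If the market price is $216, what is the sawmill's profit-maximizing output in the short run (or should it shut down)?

Strip out fixed cost: VC = 36q - 12q^2 + 3q^3. Then AVC = 36 - 12q + 3q^2 and MC = 36 - 24q + 9q^2.
AVC is minimized where dAVC/dq = -12 + 6q = 0, at q = 2; min AVC = 36 - 12·2 + 3·2^2 = $24.
Since P = $216 ≥ min AVC = $24, price covers variable cost and the firm should produce.
Set P = MC: 216 = 36 - 24q + 9q^2 → -180 - 24q + 9q^2 = 0. The roots are q = -10/3 and q = 6; the profit-maximizing output is on the rising part of MC, so q* = 6.
Check: AVC at q = 6 is $72 ≤ P, so revenue covers variable cost.
Profit = P·q − TC = 216·6 − 545 = $751.

Produce at q = 6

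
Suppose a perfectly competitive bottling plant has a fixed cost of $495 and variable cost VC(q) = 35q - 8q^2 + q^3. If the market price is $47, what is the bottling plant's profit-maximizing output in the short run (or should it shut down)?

Produce at q = 6

Variable cost is VC = 35q - 8q^2 + q^3, so AVC = VC/q = 35 - 8q + q^2 and MC = dTC/dq = 35 - 16q + 3q^2.
AVC is minimized where dAVC/dq = -8 + 2q = 0, at q = 4; min AVC = 35 - 8·4 + 4^2 = $19.
Since P = $47 ≥ min AVC = $19, price covers variable cost and the firm should produce.
Solving P = MC: -12 - 16q + 3q^2 = 0 ⇒ q = -2/3 or 6. On the upward-sloping branch, q* = 6.
Check: AVC at q = 6 is $23 ≤ P, so revenue covers variable cost.
Profit = P·q − TC = 47·6 − 633 = -$351, a loss, but smaller than the $495 fixed cost the firm would lose by shutting down.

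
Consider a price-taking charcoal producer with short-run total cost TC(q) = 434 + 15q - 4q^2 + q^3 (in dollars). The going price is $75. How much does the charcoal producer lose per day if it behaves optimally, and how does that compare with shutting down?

AVC = 15 - 4q + q^2 has its minimum $11 at q = 2; price $75 clears that bar, so the firm operates.
With MC = 15 - 8q + 3q^2, P = MC on the upward-sloping part at q* = 6.
TR = 75·6 = 450. TC = 434 + 162 = 596. Profit = 450 − 596 = -$146.
By producing, the firm covers all variable cost plus $288 of fixed cost; shutting down would lose the full $434.

Profit = -$146 at q = 6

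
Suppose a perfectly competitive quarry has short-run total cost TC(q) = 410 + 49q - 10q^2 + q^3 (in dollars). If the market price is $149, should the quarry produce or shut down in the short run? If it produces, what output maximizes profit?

From TC, MC = TC'(q) = 49 - 20q + 3q^2 and AVC = VC/q = 49 - 10q + q^2.
AVC is minimized where dAVC/dq = -10 + 2q = 0, at q = 5; min AVC = 49 - 10·5 + 5^2 = $24.
P = $149 exceeds min AVC = $24, so the firm stays open.
Solving P = MC: -100 - 20q + 3q^2 = 0 ⇒ q = -10/3 or 10. On the upward-sloping branch, q* = 10.
Check: AVC at q = 10 is $49 ≤ P, so revenue covers variable cost.
Profit = P·q − TC = 149·10 − 900 = $590.

Produce at q = 10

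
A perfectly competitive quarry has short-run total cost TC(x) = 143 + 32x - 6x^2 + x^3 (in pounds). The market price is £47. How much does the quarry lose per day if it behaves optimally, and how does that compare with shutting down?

Profit = -£43 at x = 5

AVC = 32 - 6x + x^2; min AVC = £23 at x = 3. Since P = £47 ≥ min AVC, the firm produces.
With MC = 32 - 12x + 3x^2, P = MC on the upward-sloping part at x* = 5.
TR = 47·5 = 235. TC = 143 + 135 = 278. Profit = 235 − 278 = -£43.
Shutting down would mean losing the fixed cost of £143, so operating at a loss of £43 is better by £100.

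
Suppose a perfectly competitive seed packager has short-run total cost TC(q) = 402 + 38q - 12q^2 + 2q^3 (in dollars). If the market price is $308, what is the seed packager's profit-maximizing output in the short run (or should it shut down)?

Produce at q = 9

From TC, MC = TC'(q) = 38 - 24q + 6q^2 and AVC = VC/q = 38 - 12q + 2q^2.
AVC hits its minimum where MC = AVC, at q = 3, giving min AVC = 38 - 12·3 + 2·3^2 = $20.
Because $308 ≥ $20, revenue can cover variable cost; the firm operates.
P = MC gives -270 - 24q + 6q^2 = 0, with roots -5 and 9. Take the larger (rising MC): q* = 9.
Check: AVC at q = 9 is $92 ≤ P, so revenue covers variable cost.
Profit = P·q − TC = 308·9 − 1230 = $1542.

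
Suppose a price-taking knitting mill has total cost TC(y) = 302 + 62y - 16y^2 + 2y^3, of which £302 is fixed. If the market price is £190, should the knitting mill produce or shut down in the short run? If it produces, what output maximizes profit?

Produce at y = 8

From TC, MC = TC'(y) = 62 - 32y + 6y^2 and AVC = VC/y = 62 - 16y + 2y^2.
The AVC parabola has its vertex at y = 16/4 = 4, where AVC = 62 - 16·4 + 2·4^2 = £30.
Since P = £190 ≥ min AVC = £30, price covers variable cost and the firm should produce.
Solving P = MC: -128 - 32y + 6y^2 = 0 ⇒ y = -8/3 or 8. On the upward-sloping branch, y* = 8.
Check: AVC at y = 8 is £62 ≤ P, so revenue covers variable cost.
Profit = P·y − TC = 190·8 − 798 = £722.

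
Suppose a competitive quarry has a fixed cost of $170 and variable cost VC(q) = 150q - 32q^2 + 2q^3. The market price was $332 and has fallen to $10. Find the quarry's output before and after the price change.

Output falls from 13 to 0 (the firm shuts down)

MC = 150 - 64q + 6q^2; the shutdown threshold is min AVC = $22 (at q = 8).
With P = $332 above the shutdown price, P = MC gives q = 13.
At P = $10 < min AVC = $22, price no longer covers variable cost at any output, so the firm shuts down: q = 0.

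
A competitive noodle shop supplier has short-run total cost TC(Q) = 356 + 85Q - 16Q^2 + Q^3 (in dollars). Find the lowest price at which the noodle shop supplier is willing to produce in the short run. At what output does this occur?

$21 per unit, at Q = 8

Short-run supply begins at min AVC. From VC = 85Q - 16Q^2 + Q^3, AVC = 85 - 16Q + Q^2.
At the minimum of AVC, MC = AVC. MC = 85 - 32Q + 3Q^2; setting MC = AVC gives 2Q^2 - 16Q = 0, so Q = 8. min AVC = 21.
For P < $21 the firm produces nothing.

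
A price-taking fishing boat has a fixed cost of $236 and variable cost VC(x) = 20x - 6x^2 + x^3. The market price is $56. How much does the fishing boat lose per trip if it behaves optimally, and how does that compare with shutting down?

AVC = 20 - 6x + x^2; min AVC = $11 at x = 3. Since P = $56 ≥ min AVC, the firm produces.
With MC = 20 - 12x + 3x^2, P = MC on the upward-sloping part at x* = 6.
TR = 56·6 = 336. TC = 236 + 120 = 356. Profit = 336 − 356 = -$20.
By producing, the firm covers all variable cost plus $216 of fixed cost; shutting down would lose the full $236.

Profit = -$20 at x = 6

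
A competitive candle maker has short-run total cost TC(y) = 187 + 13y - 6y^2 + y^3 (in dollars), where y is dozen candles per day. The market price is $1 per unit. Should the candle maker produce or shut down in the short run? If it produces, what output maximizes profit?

From TC, MC = TC'(y) = 13 - 12y + 3y^2 and AVC = VC/y = 13 - 6y + y^2.
AVC is minimized where dAVC/dy = -6 + 2y = 0, at y = 3; min AVC = 13 - 6·3 + 3^2 = $4.
Since P = $1 < min AVC = $4, price fails to cover variable cost at any output.
Shutting down limits the loss to fixed cost, $187.

Shut down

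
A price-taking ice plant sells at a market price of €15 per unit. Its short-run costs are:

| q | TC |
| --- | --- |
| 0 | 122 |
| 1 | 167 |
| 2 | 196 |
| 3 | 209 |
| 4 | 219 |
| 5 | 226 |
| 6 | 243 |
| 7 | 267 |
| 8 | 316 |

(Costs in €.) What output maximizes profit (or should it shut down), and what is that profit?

Tabulate TR − TC: q=0: -122; q=1: -152; q=2: -166; q=3: -164; q=4: -159; q=5: -151; q=6: -153; q=7: -162; q=8: -196.
Profit is highest at q = 0. Equivalently, the lowest AVC in the table is 121/6 ≈ €20.17 at q = 6, and P = €15 falls below it — price never covers variable cost, so the firm shuts down and loses only its fixed cost.

q = 0 (shut down); profit = -€122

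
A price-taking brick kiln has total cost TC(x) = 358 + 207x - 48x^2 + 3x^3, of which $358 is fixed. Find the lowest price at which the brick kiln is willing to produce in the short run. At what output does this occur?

$15 per unit, at x = 8

The firm shuts down when price falls below the minimum of average variable cost. AVC = VC/x = 207 - 48x + 3x^2.
dAVC/dx = -48 + 6x = 0 gives x = 8. min AVC = 207 - 48·8 + 3·8^2 = 15.
The firm shuts down for any P below $15.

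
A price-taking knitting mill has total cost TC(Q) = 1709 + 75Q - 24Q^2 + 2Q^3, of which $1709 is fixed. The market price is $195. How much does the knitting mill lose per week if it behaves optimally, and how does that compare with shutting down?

AVC = 75 - 24Q + 2Q^2; min AVC = $3 at Q = 6. Since P = $195 ≥ min AVC, the firm produces.
MC = 75 - 48Q + 6Q^2. Setting P = MC and taking the root on the rising branch gives Q* = 10.
TR = 195·10 = 1950. TC = 1709 + 350 = 2059. Profit = 1950 − 2059 = -$109.
By producing, the firm covers all variable cost plus $1600 of fixed cost; shutting down would lose the full $1709.

Profit = -$109 at Q = 10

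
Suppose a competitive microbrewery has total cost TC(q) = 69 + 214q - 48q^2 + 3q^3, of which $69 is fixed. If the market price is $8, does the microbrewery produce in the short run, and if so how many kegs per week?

Shut down

From TC, MC = TC'(q) = 214 - 96q + 9q^2 and AVC = VC/q = 214 - 48q + 3q^2.
AVC hits its minimum where MC = AVC, at q = 8, giving min AVC = 214 - 48·8 + 3·8^2 = $22.
P = $8 lies below min AVC = $22; no output level covers variable cost.
The firm minimizes its loss by shutting down and losing only its fixed cost of $69.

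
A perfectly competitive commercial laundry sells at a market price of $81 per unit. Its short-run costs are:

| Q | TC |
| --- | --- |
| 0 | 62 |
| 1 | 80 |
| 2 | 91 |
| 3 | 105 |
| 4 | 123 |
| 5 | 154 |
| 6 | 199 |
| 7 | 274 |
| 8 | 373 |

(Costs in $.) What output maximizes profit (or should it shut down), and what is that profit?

Profit at each row (π = 81Q − TC): Q=0: -62; Q=1: 1; Q=2: 71; Q=3: 138; Q=4: 201; Q=5: 251; Q=6: 287; Q=7: 293; Q=8: 275.
Profit is maximized at Q = 7. AVC there is 212/7 = $30.29 ≤ P, so producing beats shutting down (which would give -$62).

Q = 7; profit = $293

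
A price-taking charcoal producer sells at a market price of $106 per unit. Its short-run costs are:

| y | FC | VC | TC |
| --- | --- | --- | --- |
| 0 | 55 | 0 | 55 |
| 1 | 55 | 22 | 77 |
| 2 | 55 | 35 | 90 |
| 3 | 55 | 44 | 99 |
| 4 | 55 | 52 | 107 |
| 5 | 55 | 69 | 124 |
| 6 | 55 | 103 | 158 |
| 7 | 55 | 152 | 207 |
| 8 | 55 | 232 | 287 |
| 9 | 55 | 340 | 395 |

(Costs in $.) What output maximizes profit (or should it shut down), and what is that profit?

Compute π = P·y − TC at each output: y=0: -55; y=1: 29; y=2: 122; y=3: 219; y=4: 317; y=5: 406; y=6: 478; y=7: 535; y=8: 561; y=9: 559.
Profit is maximized at y = 8. AVC there is 232/8 = $29 ≤ P, so producing beats shutting down (which would give -$55).

y = 8; profit = $561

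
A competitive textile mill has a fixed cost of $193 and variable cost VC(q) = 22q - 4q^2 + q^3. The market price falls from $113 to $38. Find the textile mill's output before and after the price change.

Output falls from 7 to 4

MC = 22 - 8q + 3q^2; the shutdown threshold is min AVC = $18 (at q = 2).
At P = $113 ≥ min AVC, set P = MC on the rising branch: q = 7.
At P = $38 ≥ min AVC, set P = MC: q = 4. The firm stays open but cuts output.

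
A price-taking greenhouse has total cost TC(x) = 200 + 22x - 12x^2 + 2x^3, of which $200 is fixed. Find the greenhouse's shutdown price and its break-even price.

AVC = 22 - 12x + 2x^2; minimized at x = 3, giving min AVC = $4. That is the shutdown price.
ATC = 200/x + 22 - 12x + 2x^2. Setting dATC/dx = −200/x^2 − 12 + 4x = 0 gives x = 5 (since 4·5^3 − 12·5^2 = 200).
min ATC = 200/5 + 22 − 12·5 + 2·5^2 = $52. That is the break-even price.
Between these two prices the firm operates at a loss; above $52 it earns a profit.

Shutdown price = $4; break-even price = $52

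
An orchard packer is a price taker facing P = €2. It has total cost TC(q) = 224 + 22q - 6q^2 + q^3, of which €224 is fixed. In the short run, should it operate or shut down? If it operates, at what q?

From TC, MC = TC'(q) = 22 - 12q + 3q^2 and AVC = VC/q = 22 - 6q + q^2.
AVC is minimized where dAVC/dq = -6 + 2q = 0, at q = 3; min AVC = 22 - 6·3 + 3^2 = €13.
Since P = €2 < min AVC = €13, price fails to cover variable cost at any output.
Shutting down limits the loss to fixed cost, €224.

Shut down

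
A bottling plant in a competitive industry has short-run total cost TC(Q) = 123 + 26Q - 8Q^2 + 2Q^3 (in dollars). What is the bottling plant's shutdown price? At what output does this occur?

$18 per unit, at Q = 2

The firm shuts down when price falls below the minimum of average variable cost. AVC = VC/Q = 26 - 8Q + 2Q^2.
At the minimum of AVC, MC = AVC. MC = 26 - 16Q + 6Q^2; setting MC = AVC gives 4Q^2 - 8Q = 0, so Q = 2. min AVC = 18.
So the shutdown price is $18.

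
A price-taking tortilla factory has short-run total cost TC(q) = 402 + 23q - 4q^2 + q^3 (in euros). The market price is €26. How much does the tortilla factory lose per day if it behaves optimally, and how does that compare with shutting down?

Profit = -€384 at q = 3

AVC = 23 - 4q + q^2; min AVC = €19 at q = 2. Since P = €26 ≥ min AVC, the firm produces.
With MC = 23 - 8q + 3q^2, P = MC on the upward-sloping part at q* = 3.
TR = 26·3 = 78. TC = 402 + 60 = 462. Profit = 78 − 462 = -€384.
By producing, the firm covers all variable cost plus €18 of fixed cost; shutting down would lose the full €402.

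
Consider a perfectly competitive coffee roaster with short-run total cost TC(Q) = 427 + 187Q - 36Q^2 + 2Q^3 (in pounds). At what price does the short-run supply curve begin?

The shutdown price is the minimum of AVC. VC = 187Q - 36Q^2 + 2Q^3, so AVC = 187 - 36Q + 2Q^2.
At the minimum of AVC, MC = AVC. MC = 187 - 72Q + 6Q^2; setting MC = AVC gives 4Q^2 - 36Q = 0, so Q = 9. min AVC = 25.
So the shutdown price is £25.

£25 per unit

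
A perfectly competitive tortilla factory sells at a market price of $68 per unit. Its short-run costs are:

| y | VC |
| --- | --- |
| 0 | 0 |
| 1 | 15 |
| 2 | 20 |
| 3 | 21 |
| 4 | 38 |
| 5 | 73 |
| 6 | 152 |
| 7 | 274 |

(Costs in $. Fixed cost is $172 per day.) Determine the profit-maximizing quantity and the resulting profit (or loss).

y = 5; profit = $95

Tabulate TR − TC: y=0: -172; y=1: -119; y=2: -56; y=3: 11; y=4: 62; y=5: 95; y=6: 84; y=7: 30.
Profit is maximized at y = 5. AVC there is 73/5 = $14.60 ≤ P, so producing beats shutting down (which would give -$172).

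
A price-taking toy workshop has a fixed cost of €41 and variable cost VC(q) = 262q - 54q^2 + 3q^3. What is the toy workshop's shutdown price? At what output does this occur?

€19 per unit, at q = 9

The shutdown price is the minimum of AVC. VC = 262q - 54q^2 + 3q^3, so AVC = 262 - 54q + 3q^2.
At the minimum of AVC, MC = AVC. MC = 262 - 108q + 9q^2; setting MC = AVC gives 6q^2 - 54q = 0, so q = 9. min AVC = 19.
For P < €19 the firm produces nothing.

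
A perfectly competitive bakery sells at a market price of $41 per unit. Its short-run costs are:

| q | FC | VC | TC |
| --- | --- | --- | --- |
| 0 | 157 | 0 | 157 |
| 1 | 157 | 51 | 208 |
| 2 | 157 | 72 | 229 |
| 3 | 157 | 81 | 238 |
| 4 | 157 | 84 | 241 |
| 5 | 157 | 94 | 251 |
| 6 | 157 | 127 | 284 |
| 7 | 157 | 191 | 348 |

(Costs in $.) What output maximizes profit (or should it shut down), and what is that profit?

Compute π = P·q − TC at each output: q=0: -157; q=1: -167; q=2: -147; q=3: -115; q=4: -77; q=5: -46; q=6: -38; q=7: -61.
Profit is maximized at q = 6. AVC there is 127/6 = $21.17 ≤ P, so producing beats shutting down (which would give -$157).

q = 6; profit = -$38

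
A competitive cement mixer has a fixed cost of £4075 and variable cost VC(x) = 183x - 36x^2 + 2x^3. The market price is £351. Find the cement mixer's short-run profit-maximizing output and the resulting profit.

AVC = 183 - 36x + 2x^2 has its minimum £21 at x = 9; price £351 clears that bar, so the firm operates.
With MC = 183 - 72x + 6x^2, P = MC on the upward-sloping part at x* = 14.
TR = 351·14 = 4914. TC = 4075 + 994 = 5069. Profit = 4914 − 5069 = -£155.
Shutting down would mean losing the fixed cost of £4075, so operating at a loss of £155 is better by £3920.

Profit = -£155 at x = 14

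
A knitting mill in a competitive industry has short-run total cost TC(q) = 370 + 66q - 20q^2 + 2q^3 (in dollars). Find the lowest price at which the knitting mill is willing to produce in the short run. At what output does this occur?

The shutdown price is the minimum of AVC. VC = 66q - 20q^2 + 2q^3, so AVC = 66 - 20q + 2q^2.
At the minimum of AVC, MC = AVC. MC = 66 - 40q + 6q^2; setting MC = AVC gives 4q^2 - 20q = 0, so q = 5. min AVC = 16.
The firm shuts down for any P below $16.

$16 per unit, at q = 5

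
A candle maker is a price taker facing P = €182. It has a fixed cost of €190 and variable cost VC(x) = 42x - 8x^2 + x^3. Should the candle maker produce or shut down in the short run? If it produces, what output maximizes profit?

From TC, MC = TC'(x) = 42 - 16x + 3x^2 and AVC = VC/x = 42 - 8x + x^2.
The AVC parabola has its vertex at x = 8/2 = 4, where AVC = 42 - 8·4 + 4^2 = €26.
P = €182 exceeds min AVC = €26, so the firm stays open.
P = MC gives -140 - 16x + 3x^2 = 0, with roots -14/3 and 10. Take the larger (rising MC): x* = 10.
Check: AVC at x = 10 is €62 ≤ P, so revenue covers variable cost.
Profit = P·x − TC = 182·10 − 810 = €1010.

Produce at x = 10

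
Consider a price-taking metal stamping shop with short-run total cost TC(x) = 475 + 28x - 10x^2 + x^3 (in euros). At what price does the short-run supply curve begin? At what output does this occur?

The shutdown price is the minimum of AVC. VC = 28x - 10x^2 + x^3, so AVC = 28 - 10x + x^2.
dAVC/dx = -10 + 2x = 0 gives x = 5. min AVC = 28 - 10·5 + 5^2 = 3.
So the shutdown price is €3.

€3 per unit, at x = 5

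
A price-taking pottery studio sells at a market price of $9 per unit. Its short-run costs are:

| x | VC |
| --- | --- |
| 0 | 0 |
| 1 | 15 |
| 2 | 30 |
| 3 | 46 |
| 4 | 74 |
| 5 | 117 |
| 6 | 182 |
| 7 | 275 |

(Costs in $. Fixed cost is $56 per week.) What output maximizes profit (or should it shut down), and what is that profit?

x = 0 (shut down); profit = -$56

Tabulate TR − TC: x=0: -56; x=1: -62; x=2: -68; x=3: -75; x=4: -94; x=5: -128; x=6: -184; x=7: -268.
Profit is highest at x = 0. Equivalently, the lowest AVC in the table is 15/1 ≈ $15 at x = 1, and P = $9 falls below it — price never covers variable cost, so the firm shuts down and loses only its fixed cost.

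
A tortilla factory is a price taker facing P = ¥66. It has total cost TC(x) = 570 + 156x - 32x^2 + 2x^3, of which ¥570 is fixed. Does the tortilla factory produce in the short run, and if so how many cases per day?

Produce at x = 9

Strip out fixed cost: VC = 156x - 32x^2 + 2x^3. Then AVC = 156 - 32x + 2x^2 and MC = 156 - 64x + 6x^2.
AVC is minimized where dAVC/dx = -32 + 4x = 0, at x = 8; min AVC = 156 - 32·8 + 2·8^2 = ¥28.
Since P = ¥66 ≥ min AVC = ¥28, price covers variable cost and the firm should produce.
P = MC gives 90 - 64x + 6x^2 = 0, with roots 5/3 and 9. Take the larger (rising MC): x* = 9.
Check: AVC at x = 9 is ¥30 ≤ P, so revenue covers variable cost.
Profit = P·x − TC = 66·9 − 840 = -¥246, a loss, but smaller than the ¥570 fixed cost the firm would lose by shutting down.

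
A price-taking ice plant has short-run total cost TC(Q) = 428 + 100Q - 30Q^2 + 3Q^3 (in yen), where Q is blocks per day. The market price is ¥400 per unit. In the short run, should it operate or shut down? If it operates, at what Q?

Produce at Q = 10

Variable cost is VC = 100Q - 30Q^2 + 3Q^3, so AVC = VC/Q = 100 - 30Q + 3Q^2 and MC = dTC/dQ = 100 - 60Q + 9Q^2.
AVC is minimized where dAVC/dQ = -30 + 6Q = 0, at Q = 5; min AVC = 100 - 30·5 + 3·5^2 = ¥25.
P = ¥400 exceeds min AVC = ¥25, so the firm stays open.
P = MC gives -300 - 60Q + 9Q^2 = 0, with roots -10/3 and 10. Take the larger (rising MC): Q* = 10.
Check: AVC at Q = 10 is ¥100 ≤ P, so revenue covers variable cost.
Profit = P·Q − TC = 400·10 − 1428 = ¥2572.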